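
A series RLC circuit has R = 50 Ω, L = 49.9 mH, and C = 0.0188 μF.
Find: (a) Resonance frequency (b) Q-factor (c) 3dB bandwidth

Step 1 — Resonance: ω₀ = 1/√(LC) = 1/√(0.0499·1.88e-08) = 3.265e+04 rad/s.
Step 2 — f₀ = ω₀/(2π) = 5196 Hz.
Step 3 — Series Q: Q = ω₀L/R = 3.265e+04·0.0499/50 = 32.58.
Step 4 — Bandwidth: Δω = ω₀/Q = 1002 rad/s; BW = Δω/(2π) = 159.5 Hz.

(a) f₀ = 5196 Hz  (b) Q = 32.58  (c) BW = 159.5 Hz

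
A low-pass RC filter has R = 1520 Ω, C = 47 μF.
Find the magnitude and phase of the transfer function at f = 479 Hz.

Step 1 — Angular frequency: ω = 2π·479 = 3010 rad/s.
Step 2 — Transfer function: H(jω) = 1/(1 + jωRC).
Step 3 — Denominator: 1 + jωRC = 1 + j·3010·1520·4.7e-05 = 1 + j215.
Step 4 — H = 2.163e-05 - j0.004651.
Step 5 — Magnitude: |H| = 0.004651 (-46.6 dB); phase: φ = -89.7°.

|H| = 0.004651 (-46.6 dB), φ = -89.7°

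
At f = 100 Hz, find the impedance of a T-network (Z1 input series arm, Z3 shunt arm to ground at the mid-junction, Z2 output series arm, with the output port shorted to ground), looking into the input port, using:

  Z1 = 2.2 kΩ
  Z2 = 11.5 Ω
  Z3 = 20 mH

Step 1 — Angular frequency: ω = 2π·f = 2π·100 = 628.3 rad/s.
Step 2 — Component impedances:
  Z1: Z = R = 2200 Ω
  Z2: Z = R = 11.5 Ω
  Z3: Z = jωL = j·628.3·0.02 = 0 + j12.57 Ω
Step 3 — With the output port shorted to ground, the output series arm Z2 runs from the junction to ground; the shunt arm Z3 also runs from the junction to ground. They appear in parallel: Z3 || Z2 = 6.259 + j5.727 Ω.
Step 4 — Series with input arm Z1: Z_in = Z1 + (Z3 || Z2) = 2206 + j5.727 Ω = 2206∠0.1° Ω.

Z = 2206 + j5.727 Ω = 2206∠0.1° Ω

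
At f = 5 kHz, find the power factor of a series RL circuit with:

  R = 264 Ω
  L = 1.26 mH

Step 1 — Angular frequency: ω = 2π·f = 2π·5000 = 3.142e+04 rad/s.
Step 2 — Component impedances:
  R: Z = R = 264 Ω
  L: Z = jωL = j·3.142e+04·0.00126 = 0 + j39.58 Ω
Step 3 — Series combination: Z_total = R + L = 264 + j39.58 Ω = 267∠8.5° Ω.
Step 4 — Power factor: PF = cos(φ) = Re(Z)/|Z| = 264/266.95 = 0.9889.
Step 5 — Type: Im(Z) = 39.58 ⇒ lagging (phase φ = 8.5°).

PF = 0.9889 (lagging, φ = 8.5°)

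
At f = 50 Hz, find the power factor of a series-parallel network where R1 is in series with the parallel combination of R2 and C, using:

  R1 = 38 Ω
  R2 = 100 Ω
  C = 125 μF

Step 1 — Angular frequency: ω = 2π·f = 2π·50 = 314.2 rad/s.
Step 2 — Component impedances:
  R1: Z = R = 38 Ω
  R2: Z = R = 100 Ω
  C: Z = 1/(jωC) = -j/(ω·C) = 0 - j25.46 Ω
Step 3 — Parallel branch: R2 || C = 1/(1/R2 + 1/C) = 6.09 - j23.91 Ω.
Step 4 — Series with R1: Z_total = R1 + (R2 || C) = 44.09 - j23.91 Ω = 50.16∠-28.5° Ω.
Step 5 — Power factor: PF = cos(φ) = Re(Z)/|Z| = 44.09/50.16 = 0.879.
Step 6 — Type: Im(Z) = -23.91 ⇒ leading (phase φ = -28.5°).

PF = 0.879 (leading, φ = -28.5°)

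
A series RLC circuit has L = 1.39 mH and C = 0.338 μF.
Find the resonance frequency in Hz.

Step 1 — Resonance condition Im(Z)=0 gives ω₀ = 1/√(LC).
Step 2 — ω₀ = 1/√(0.00139·3.38e-07) = 4.614e+04 rad/s.
Step 3 — f₀ = ω₀/(2π) = 7343 Hz.

f₀ = 7343 Hz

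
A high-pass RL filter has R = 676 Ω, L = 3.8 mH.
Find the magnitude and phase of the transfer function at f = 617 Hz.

Step 1 — Angular frequency: ω = 2π·617 = 3877 rad/s.
Step 2 — Transfer function: H(jω) = jωL/(R + jωL).
Step 3 — Numerator jωL = j·14.73; denominator R + jωL = 676 + j14.73.
Step 4 — H = 0.0004747 + j0.02178.
Step 5 — Magnitude: |H| = 0.02179 (-33.2 dB); phase: φ = 88.8°.

|H| = 0.02179 (-33.2 dB), φ = 88.8°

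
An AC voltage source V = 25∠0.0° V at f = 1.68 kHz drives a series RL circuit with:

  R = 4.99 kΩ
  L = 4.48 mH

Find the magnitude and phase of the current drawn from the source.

Step 1 — Angular frequency: ω = 2π·f = 2π·1680 = 1.056e+04 rad/s.
Step 2 — Component impedances:
  R: Z = R = 4990 Ω
  L: Z = jωL = j·1.056e+04·0.00448 = 0 + j47.29 Ω
Step 3 — Series combination: Z_total = R + L = 4990 + j47.29 Ω = 4990∠0.5° Ω.
Step 4 — Source phasor: V = 25∠0.0° V = 25 V.
Step 5 — Ohm's law: I = V / Z_total = (25) / (4990 + j47.29) = 0.00501 - j4.748e-05 A.
Step 6 — Convert to polar: |I| = 0.00501 A, ∠I = -0.5°.

I = 0.00501∠-0.5° A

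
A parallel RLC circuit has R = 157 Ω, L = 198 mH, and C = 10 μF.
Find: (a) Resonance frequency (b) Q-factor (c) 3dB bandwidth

Step 1 — Resonance: ω₀ = 1/√(LC) = 1/√(0.198·1e-05) = 710.7 rad/s.
Step 2 — f₀ = ω₀/(2π) = 113.1 Hz.
Step 3 — Parallel Q: Q = R/(ω₀L) = 157/(710.7·0.198) = 1.116.
Step 4 — Bandwidth: Δω = ω₀/Q = 636.9 rad/s; BW = Δω/(2π) = 101.4 Hz.

(a) f₀ = 113.1 Hz  (b) Q = 1.116  (c) BW = 101.4 Hz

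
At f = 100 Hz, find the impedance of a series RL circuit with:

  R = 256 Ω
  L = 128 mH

Step 1 — Angular frequency: ω = 2π·f = 2π·100 = 628.3 rad/s.
Step 2 — Component impedances:
  R: Z = R = 256 Ω
  L: Z = jωL = j·628.3·0.128 = 0 + j80.42 Ω
Step 3 — Series combination: Z_total = R + L = 256 + j80.42 Ω = 268.3∠17.4° Ω.

Z = 256 + j80.42 Ω = 268.3∠17.4° Ω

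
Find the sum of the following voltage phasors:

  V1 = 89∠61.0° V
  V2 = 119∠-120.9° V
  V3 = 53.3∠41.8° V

Step 1 — Convert each phasor to rectangular form:
  V1 = 89·(cos(61.0°) + j·sin(61.0°)) = 43.15 + j77.84 V
  V2 = 119·(cos(-120.9°) + j·sin(-120.9°)) = -61.11 - j102.1 V
  V3 = 53.3·(cos(41.8°) + j·sin(41.8°)) = 39.73 + j35.53 V
Step 2 — Sum components: V_total = 21.77 + j11.26 V.
Step 3 — Convert to polar: |V_total| = 24.51 V, ∠V_total = 27.3°.

V_total = 24.51∠27.3° V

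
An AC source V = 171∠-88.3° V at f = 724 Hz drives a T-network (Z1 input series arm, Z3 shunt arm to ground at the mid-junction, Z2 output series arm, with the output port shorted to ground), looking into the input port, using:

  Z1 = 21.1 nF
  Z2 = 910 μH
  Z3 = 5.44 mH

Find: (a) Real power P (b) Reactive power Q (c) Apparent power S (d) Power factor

Step 1 — Angular frequency: ω = 2π·f = 2π·724 = 4549 rad/s.
Step 2 — Component impedances:
  Z1: Z = 1/(jωC) = -j/(ω·C) = 0 - j1.042e+04 Ω
  Z2: Z = jωL = j·4549·0.00091 = 0 + j4.14 Ω
  Z3: Z = jωL = j·4549·0.00544 = 0 + j24.75 Ω
Step 3 — With the output port shorted to ground, the output series arm Z2 runs from the junction to ground; the shunt arm Z3 also runs from the junction to ground. They appear in parallel: Z3 || Z2 = 0 + j3.546 Ω.
Step 4 — Series with input arm Z1: Z_in = Z1 + (Z3 || Z2) = 0 - j1.041e+04 Ω = 1.041e+04∠-90.0° Ω.
Step 5 — Source phasor: V = 171∠-88.3° V = 5.073 - j170.9 V.
Step 6 — Current: I = V / Z = 0.01641 + j0.0004871 A = 0.01642∠1.7° A.
Step 7 — Complex power: S = V·I* = 0 - j2.808 VA.
Step 8 — Real power: P = Re(S) = 0 W.
Step 9 — Reactive power: Q = Im(S) = -2.808 VAR.
Step 10 — Apparent power: |S| = 2.808 VA.
Step 11 — Power factor: PF = P/|S| = 0 (leading).

(a) P = 0 W  (b) Q = -2.808 VAR  (c) S = 2.808 VA  (d) PF = 0 (leading)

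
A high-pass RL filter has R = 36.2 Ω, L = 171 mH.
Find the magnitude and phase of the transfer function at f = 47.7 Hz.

Step 1 — Angular frequency: ω = 2π·47.7 = 299.7 rad/s.
Step 2 — Transfer function: H(jω) = jωL/(R + jωL).
Step 3 — Numerator jωL = j·51.25; denominator R + jωL = 36.2 + j51.25.
Step 4 — H = 0.6671 + j0.4712.
Step 5 — Magnitude: |H| = 0.8168 (-1.8 dB); phase: φ = 35.2°.

|H| = 0.8168 (-1.8 dB), φ = 35.2°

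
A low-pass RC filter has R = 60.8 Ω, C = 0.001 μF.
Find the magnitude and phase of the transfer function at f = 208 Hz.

Step 1 — Angular frequency: ω = 2π·208 = 1307 rad/s.
Step 2 — Transfer function: H(jω) = 1/(1 + jωRC).
Step 3 — Denominator: 1 + jωRC = 1 + j·1307·60.8·1e-09 = 1 + j7.946e-05.
Step 4 — H = 1 - j7.946e-05.
Step 5 — Magnitude: |H| = 1 (-0.0 dB); phase: φ = -0.0°.

|H| = 1 (-0.0 dB), φ = -0.0°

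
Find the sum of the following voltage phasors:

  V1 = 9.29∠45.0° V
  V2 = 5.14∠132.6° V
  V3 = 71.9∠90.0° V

Step 1 — Convert each phasor to rectangular form:
  V1 = 9.29·(cos(45.0°) + j·sin(45.0°)) = 6.569 + j6.569 V
  V2 = 5.14·(cos(132.6°) + j·sin(132.6°)) = -3.479 + j3.784 V
  V3 = 71.9·(cos(90.0°) + j·sin(90.0°)) = 0 + j71.9 V
Step 2 — Sum components: V_total = 3.09 + j82.25 V.
Step 3 — Convert to polar: |V_total| = 82.31 V, ∠V_total = 87.8°.

V_total = 82.31∠87.8° V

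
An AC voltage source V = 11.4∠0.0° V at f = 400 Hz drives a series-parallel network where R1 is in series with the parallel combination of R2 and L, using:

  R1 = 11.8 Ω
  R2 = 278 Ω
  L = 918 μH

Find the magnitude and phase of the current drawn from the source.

Step 1 — Angular frequency: ω = 2π·f = 2π·400 = 2513 rad/s.
Step 2 — Component impedances:
  R1: Z = R = 11.8 Ω
  R2: Z = R = 278 Ω
  L: Z = jωL = j·2513·0.000918 = 0 + j2.307 Ω
Step 3 — Parallel branch: R2 || L = 1/(1/R2 + 1/L) = 0.01915 + j2.307 Ω.
Step 4 — Series with R1: Z_total = R1 + (R2 || L) = 11.82 + j2.307 Ω = 12.04∠11.0° Ω.
Step 5 — Source phasor: V = 11.4∠0.0° V = 11.4 V.
Step 6 — Ohm's law: I = V / Z_total = (11.4) / (11.82 + j2.307) = 0.9291 - j0.1814 A.
Step 7 — Convert to polar: |I| = 0.9467 A, ∠I = -11.0°.

I = 0.9467∠-11.0° A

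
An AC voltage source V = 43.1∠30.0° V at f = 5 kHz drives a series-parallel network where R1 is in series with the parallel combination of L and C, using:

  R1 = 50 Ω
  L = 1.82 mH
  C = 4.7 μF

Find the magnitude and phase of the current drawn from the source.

Step 1 — Angular frequency: ω = 2π·f = 2π·5000 = 3.142e+04 rad/s.
Step 2 — Component impedances:
  R1: Z = R = 50 Ω
  L: Z = jωL = j·3.142e+04·0.00182 = 0 + j57.18 Ω
  C: Z = 1/(jωC) = -j/(ω·C) = 0 - j6.773 Ω
Step 3 — Parallel branch: L || C = 1/(1/L + 1/C) = 0 - j7.683 Ω.
Step 4 — Series with R1: Z_total = R1 + (L || C) = 50 - j7.683 Ω = 50.59∠-8.7° Ω.
Step 5 — Source phasor: V = 43.1∠30.0° V = 37.33 + j21.55 V.
Step 6 — Ohm's law: I = V / Z_total = (37.33 + j21.55) / (50 - j7.683) = 0.6646 + j0.5331 A.
Step 7 — Convert to polar: |I| = 0.852 A, ∠I = 38.7°.

I = 0.852∠38.7° A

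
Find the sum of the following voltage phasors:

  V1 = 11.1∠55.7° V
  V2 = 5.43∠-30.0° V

Step 1 — Convert each phasor to rectangular form:
  V1 = 11.1·(cos(55.7°) + j·sin(55.7°)) = 6.255 + j9.17 V
  V2 = 5.43·(cos(-30.0°) + j·sin(-30.0°)) = 4.703 - j2.715 V
Step 2 — Sum components: V_total = 10.96 + j6.455 V.
Step 3 — Convert to polar: |V_total| = 12.72 V, ∠V_total = 30.5°.

V_total = 12.72∠30.5° V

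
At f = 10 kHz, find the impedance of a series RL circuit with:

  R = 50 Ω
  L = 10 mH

Step 1 — Angular frequency: ω = 2π·f = 2π·1e+04 = 6.283e+04 rad/s.
Step 2 — Component impedances:
  R: Z = R = 50 Ω
  L: Z = jωL = j·6.283e+04·0.01 = 0 + j628.3 Ω
Step 3 — Series combination: Z_total = R + L = 50 + j628.3 Ω = 630.3∠85.5° Ω.

Z = 50 + j628.3 Ω = 630.3∠85.5° Ω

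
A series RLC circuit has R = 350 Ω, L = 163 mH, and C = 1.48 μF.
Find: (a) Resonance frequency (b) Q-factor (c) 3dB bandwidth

Step 1 — Resonance: ω₀ = 1/√(LC) = 1/√(0.163·1.48e-06) = 2036 rad/s.
Step 2 — f₀ = ω₀/(2π) = 324 Hz.
Step 3 — Series Q: Q = ω₀L/R = 2036·0.163/350 = 0.9482.
Step 4 — Bandwidth: Δω = ω₀/Q = 2147 rad/s; BW = Δω/(2π) = 341.7 Hz.

(a) f₀ = 324 Hz  (b) Q = 0.9482  (c) BW = 341.7 Hz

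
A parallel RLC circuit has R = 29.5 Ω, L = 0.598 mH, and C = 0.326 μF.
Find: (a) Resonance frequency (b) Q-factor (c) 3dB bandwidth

Step 1 — Resonance: ω₀ = 1/√(LC) = 1/√(0.000598·3.26e-07) = 7.162e+04 rad/s.
Step 2 — f₀ = ω₀/(2π) = 1.14e+04 Hz.
Step 3 — Parallel Q: Q = R/(ω₀L) = 29.5/(7.162e+04·0.000598) = 0.6888.
Step 4 — Bandwidth: Δω = ω₀/Q = 1.04e+05 rad/s; BW = Δω/(2π) = 1.655e+04 Hz.

(a) f₀ = 1.14e+04 Hz  (b) Q = 0.6888  (c) BW = 1.655e+04 Hz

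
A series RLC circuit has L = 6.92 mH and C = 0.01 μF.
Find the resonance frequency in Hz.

Step 1 — Resonance condition Im(Z)=0 gives ω₀ = 1/√(LC).
Step 2 — ω₀ = 1/√(0.00692·1e-08) = 1.202e+05 rad/s.
Step 3 — f₀ = ω₀/(2π) = 1.913e+04 Hz.

f₀ = 1.913e+04 Hz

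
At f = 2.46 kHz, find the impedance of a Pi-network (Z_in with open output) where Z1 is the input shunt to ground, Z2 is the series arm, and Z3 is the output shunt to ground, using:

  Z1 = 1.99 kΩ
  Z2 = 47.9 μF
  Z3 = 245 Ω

Step 1 — Angular frequency: ω = 2π·f = 2π·2460 = 1.546e+04 rad/s.
Step 2 — Component impedances:
  Z1: Z = R = 1990 Ω
  Z2: Z = 1/(jωC) = -j/(ω·C) = 0 - j1.351 Ω
  Z3: Z = R = 245 Ω
Step 3 — With open output, the series arm Z2 and the output shunt Z3 appear in series to ground: Z2 + Z3 = 245 - j1.351 Ω.
Step 4 — Parallel with input shunt Z1: Z_in = Z1 || (Z2 + Z3) = 218.1 - j1.071 Ω = 218.1∠-0.3° Ω.

Z = 218.1 - j1.071 Ω = 218.1∠-0.3° Ω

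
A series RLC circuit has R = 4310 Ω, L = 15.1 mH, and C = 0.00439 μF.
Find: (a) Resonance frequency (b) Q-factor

Step 1 — Resonance condition Im(Z)=0 gives ω₀ = 1/√(LC).
Step 2 — ω₀ = 1/√(0.0151·4.39e-09) = 1.228e+05 rad/s.
Step 3 — f₀ = ω₀/(2π) = 1.955e+04 Hz.
Step 4 — Series Q: Q = ω₀L/R = 1.228e+05·0.0151/4310 = 0.4303.

(a) f₀ = 1.955e+04 Hz  (b) Q = 0.4303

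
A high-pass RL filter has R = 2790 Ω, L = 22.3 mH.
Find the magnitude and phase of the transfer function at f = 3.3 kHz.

Step 1 — Angular frequency: ω = 2π·3300 = 2.073e+04 rad/s.
Step 2 — Transfer function: H(jω) = jωL/(R + jωL).
Step 3 — Numerator jωL = j·462.4; denominator R + jωL = 2790 + j462.4.
Step 4 — H = 0.02673 + j0.1613.
Step 5 — Magnitude: |H| = 0.1635 (-15.7 dB); phase: φ = 80.6°.

|H| = 0.1635 (-15.7 dB), φ = 80.6°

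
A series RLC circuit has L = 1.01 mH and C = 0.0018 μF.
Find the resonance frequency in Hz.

Step 1 — Resonance condition Im(Z)=0 gives ω₀ = 1/√(LC).
Step 2 — ω₀ = 1/√(0.00101·1.8e-09) = 7.417e+05 rad/s.
Step 3 — f₀ = ω₀/(2π) = 1.18e+05 Hz.

f₀ = 1.18e+05 Hz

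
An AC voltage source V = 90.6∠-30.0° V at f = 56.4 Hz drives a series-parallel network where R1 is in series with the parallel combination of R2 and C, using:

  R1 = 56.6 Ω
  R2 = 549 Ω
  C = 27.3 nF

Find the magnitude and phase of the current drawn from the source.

Step 1 — Angular frequency: ω = 2π·f = 2π·56.4 = 354.4 rad/s.
Step 2 — Component impedances:
  R1: Z = R = 56.6 Ω
  R2: Z = R = 549 Ω
  C: Z = 1/(jωC) = -j/(ω·C) = 0 - j1.034e+05 Ω
Step 3 — Parallel branch: R2 || C = 1/(1/R2 + 1/C) = 549 - j2.916 Ω.
Step 4 — Series with R1: Z_total = R1 + (R2 || C) = 605.6 - j2.916 Ω = 605.6∠-0.3° Ω.
Step 5 — Source phasor: V = 90.6∠-30.0° V = 78.46 - j45.3 V.
Step 6 — Ohm's law: I = V / Z_total = (78.46 - j45.3) / (605.6 - j2.916) = 0.1299 - j0.07418 A.
Step 7 — Convert to polar: |I| = 0.1496 A, ∠I = -29.7°.

I = 0.1496∠-29.7° A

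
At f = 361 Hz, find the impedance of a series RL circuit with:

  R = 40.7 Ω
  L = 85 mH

Step 1 — Angular frequency: ω = 2π·f = 2π·361 = 2268 rad/s.
Step 2 — Component impedances:
  R: Z = R = 40.7 Ω
  L: Z = jωL = j·2268·0.085 = 0 + j192.8 Ω
Step 3 — Series combination: Z_total = R + L = 40.7 + j192.8 Ω = 197∠78.1° Ω.

Z = 40.7 + j192.8 Ω = 197∠78.1° Ω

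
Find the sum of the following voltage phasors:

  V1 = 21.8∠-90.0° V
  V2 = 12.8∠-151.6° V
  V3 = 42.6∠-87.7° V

Step 1 — Convert each phasor to rectangular form:
  V1 = 21.8·(cos(-90.0°) + j·sin(-90.0°)) = 0 - j21.8 V
  V2 = 12.8·(cos(-151.6°) + j·sin(-151.6°)) = -11.26 - j6.088 V
  V3 = 42.6·(cos(-87.7°) + j·sin(-87.7°)) = 1.71 - j42.57 V
Step 2 — Sum components: V_total = -9.55 - j70.45 V.
Step 3 — Convert to polar: |V_total| = 71.1 V, ∠V_total = -97.7°.

V_total = 71.1∠-97.7° V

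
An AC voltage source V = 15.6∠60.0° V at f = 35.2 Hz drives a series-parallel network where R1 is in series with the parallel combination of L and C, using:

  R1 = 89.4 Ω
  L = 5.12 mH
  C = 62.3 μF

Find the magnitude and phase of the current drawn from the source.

Step 1 — Angular frequency: ω = 2π·f = 2π·35.2 = 221.2 rad/s.
Step 2 — Component impedances:
  R1: Z = R = 89.4 Ω
  L: Z = jωL = j·221.2·0.00512 = 0 + j1.132 Ω
  C: Z = 1/(jωC) = -j/(ω·C) = 0 - j72.58 Ω
Step 3 — Parallel branch: L || C = 1/(1/L + 1/C) = 0 + j1.15 Ω.
Step 4 — Series with R1: Z_total = R1 + (L || C) = 89.4 + j1.15 Ω = 89.41∠0.7° Ω.
Step 5 — Source phasor: V = 15.6∠60.0° V = 7.8 + j13.51 V.
Step 6 — Ohm's law: I = V / Z_total = (7.8 + j13.51) / (89.4 + j1.15) = 0.08918 + j0.15 A.
Step 7 — Convert to polar: |I| = 0.1745 A, ∠I = 59.3°.

I = 0.1745∠59.3° A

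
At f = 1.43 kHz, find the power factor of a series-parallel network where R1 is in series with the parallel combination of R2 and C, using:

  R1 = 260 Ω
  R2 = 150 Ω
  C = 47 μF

Step 1 — Angular frequency: ω = 2π·f = 2π·1430 = 8985 rad/s.
Step 2 — Component impedances:
  R1: Z = R = 260 Ω
  R2: Z = R = 150 Ω
  C: Z = 1/(jωC) = -j/(ω·C) = 0 - j2.368 Ω
Step 3 — Parallel branch: R2 || C = 1/(1/R2 + 1/C) = 0.03737 - j2.367 Ω.
Step 4 — Series with R1: Z_total = R1 + (R2 || C) = 260 - j2.367 Ω = 260∠-0.5° Ω.
Step 5 — Power factor: PF = cos(φ) = Re(Z)/|Z| = 260/260 = 1.
Step 6 — Type: Im(Z) = -2.367 ⇒ leading (phase φ = -0.5°).

PF = 1 (leading, φ = -0.5°)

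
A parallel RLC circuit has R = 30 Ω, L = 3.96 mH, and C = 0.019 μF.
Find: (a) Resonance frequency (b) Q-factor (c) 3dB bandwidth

Step 1 — Resonance: ω₀ = 1/√(LC) = 1/√(0.00396·1.9e-08) = 1.153e+05 rad/s.
Step 2 — f₀ = ω₀/(2π) = 1.835e+04 Hz.
Step 3 — Parallel Q: Q = R/(ω₀L) = 30/(1.153e+05·0.00396) = 0.06571.
Step 4 — Bandwidth: Δω = ω₀/Q = 1.754e+06 rad/s; BW = Δω/(2π) = 2.792e+05 Hz.

(a) f₀ = 1.835e+04 Hz  (b) Q = 0.06571  (c) BW = 2.792e+05 Hz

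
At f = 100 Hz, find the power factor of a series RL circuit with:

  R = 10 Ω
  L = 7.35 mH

Step 1 — Angular frequency: ω = 2π·f = 2π·100 = 628.3 rad/s.
Step 2 — Component impedances:
  R: Z = R = 10 Ω
  L: Z = jωL = j·628.3·0.00735 = 0 + j4.618 Ω
Step 3 — Series combination: Z_total = R + L = 10 + j4.618 Ω = 11.01∠24.8° Ω.
Step 4 — Power factor: PF = cos(φ) = Re(Z)/|Z| = 10/11.015 = 0.9079.
Step 5 — Type: Im(Z) = 4.618 ⇒ lagging (phase φ = 24.8°).

PF = 0.9079 (lagging, φ = 24.8°)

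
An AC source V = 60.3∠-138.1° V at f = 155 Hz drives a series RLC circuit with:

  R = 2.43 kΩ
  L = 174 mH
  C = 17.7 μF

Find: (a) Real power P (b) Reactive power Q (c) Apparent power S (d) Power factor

Step 1 — Angular frequency: ω = 2π·f = 2π·155 = 973.9 rad/s.
Step 2 — Component impedances:
  R: Z = R = 2430 Ω
  L: Z = jωL = j·973.9·0.174 = 0 + j169.5 Ω
  C: Z = 1/(jωC) = -j/(ω·C) = 0 - j58.01 Ω
Step 3 — Series combination: Z_total = R + L + C = 2430 + j111.4 Ω = 2433∠2.6° Ω.
Step 4 — Source phasor: V = 60.3∠-138.1° V = -44.88 - j40.27 V.
Step 5 — Current: I = V / Z = -0.01919 - j0.01569 A = 0.02479∠-140.7° A.
Step 6 — Complex power: S = V·I* = 1.493 + j0.06848 VA.
Step 7 — Real power: P = Re(S) = 1.493 W.
Step 8 — Reactive power: Q = Im(S) = 0.06848 VAR.
Step 9 — Apparent power: |S| = 1.495 VA.
Step 10 — Power factor: PF = P/|S| = 0.9989 (lagging).

(a) P = 1.493 W  (b) Q = 0.06848 VAR  (c) S = 1.495 VA  (d) PF = 0.9989 (lagging)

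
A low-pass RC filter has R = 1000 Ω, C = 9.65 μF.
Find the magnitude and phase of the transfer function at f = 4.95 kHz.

Step 1 — Angular frequency: ω = 2π·4950 = 3.11e+04 rad/s.
Step 2 — Transfer function: H(jω) = 1/(1 + jωRC).
Step 3 — Denominator: 1 + jωRC = 1 + j·3.11e+04·1000·9.65e-06 = 1 + j300.1.
Step 4 — H = 1.11e-05 - j0.003332.
Step 5 — Magnitude: |H| = 0.003332 (-49.5 dB); phase: φ = -89.8°.

|H| = 0.003332 (-49.5 dB), φ = -89.8°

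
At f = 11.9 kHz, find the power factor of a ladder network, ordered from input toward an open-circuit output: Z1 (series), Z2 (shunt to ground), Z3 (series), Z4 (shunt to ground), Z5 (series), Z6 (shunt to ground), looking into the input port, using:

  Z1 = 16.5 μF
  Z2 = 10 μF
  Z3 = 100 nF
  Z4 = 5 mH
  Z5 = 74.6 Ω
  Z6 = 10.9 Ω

Step 1 — Angular frequency: ω = 2π·f = 2π·1.19e+04 = 7.477e+04 rad/s.
Step 2 — Component impedances:
  Z1: Z = 1/(jωC) = -j/(ω·C) = 0 - j0.8106 Ω
  Z2: Z = 1/(jωC) = -j/(ω·C) = 0 - j1.337 Ω
  Z3: Z = 1/(jωC) = -j/(ω·C) = 0 - j133.7 Ω
  Z4: Z = jωL = j·7.477e+04·0.005 = 0 + j373.8 Ω
  Z5: Z = R = 74.6 Ω
  Z6: Z = R = 10.9 Ω
Step 3 — Ladder network (open output): work backward from the far end, alternating series and parallel combinations. Z_in = 0.007204 - j2.138 Ω = 2.138∠-89.8° Ω.
Step 4 — Power factor: PF = cos(φ) = Re(Z)/|Z| = 0.007204/2.138 = 0.00337.
Step 5 — Type: Im(Z) = -2.138 ⇒ leading (phase φ = -89.8°).

PF = 0.00337 (leading, φ = -89.8°)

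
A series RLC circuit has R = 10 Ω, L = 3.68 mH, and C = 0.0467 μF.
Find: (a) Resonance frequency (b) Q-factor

Step 1 — Resonance condition Im(Z)=0 gives ω₀ = 1/√(LC).
Step 2 — ω₀ = 1/√(0.00368·4.67e-08) = 7.628e+04 rad/s.
Step 3 — f₀ = ω₀/(2π) = 1.214e+04 Hz.
Step 4 — Series Q: Q = ω₀L/R = 7.628e+04·0.00368/10 = 28.07.

(a) f₀ = 1.214e+04 Hz  (b) Q = 28.07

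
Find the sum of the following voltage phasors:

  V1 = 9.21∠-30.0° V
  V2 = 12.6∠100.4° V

Step 1 — Convert each phasor to rectangular form:
  V1 = 9.21·(cos(-30.0°) + j·sin(-30.0°)) = 7.976 - j4.605 V
  V2 = 12.6·(cos(100.4°) + j·sin(100.4°)) = -2.275 + j12.39 V
Step 2 — Sum components: V_total = 5.702 + j7.788 V.
Step 3 — Convert to polar: |V_total| = 9.652 V, ∠V_total = 53.8°.

V_total = 9.652∠53.8° V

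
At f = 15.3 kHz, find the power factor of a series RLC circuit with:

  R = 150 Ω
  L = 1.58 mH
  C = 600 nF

Step 1 — Angular frequency: ω = 2π·f = 2π·1.53e+04 = 9.613e+04 rad/s.
Step 2 — Component impedances:
  R: Z = R = 150 Ω
  L: Z = jωL = j·9.613e+04·0.00158 = 0 + j151.9 Ω
  C: Z = 1/(jωC) = -j/(ω·C) = 0 - j17.34 Ω
Step 3 — Series combination: Z_total = R + L + C = 150 + j134.6 Ω = 201.5∠41.9° Ω.
Step 4 — Power factor: PF = cos(φ) = Re(Z)/|Z| = 150/201.5 = 0.7444.
Step 5 — Type: Im(Z) = 134.6 ⇒ lagging (phase φ = 41.9°).

PF = 0.7444 (lagging, φ = 41.9°)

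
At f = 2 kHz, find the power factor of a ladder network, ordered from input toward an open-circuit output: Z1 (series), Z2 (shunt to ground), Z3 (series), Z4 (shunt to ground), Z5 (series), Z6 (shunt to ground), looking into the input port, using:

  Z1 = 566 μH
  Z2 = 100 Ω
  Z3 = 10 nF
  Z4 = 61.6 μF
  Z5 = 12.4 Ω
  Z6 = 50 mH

Step 1 — Angular frequency: ω = 2π·f = 2π·2000 = 1.257e+04 rad/s.
Step 2 — Component impedances:
  Z1: Z = jωL = j·1.257e+04·0.000566 = 0 + j7.113 Ω
  Z2: Z = R = 100 Ω
  Z3: Z = 1/(jωC) = -j/(ω·C) = 0 - j7958 Ω
  Z4: Z = 1/(jωC) = -j/(ω·C) = 0 - j1.292 Ω
  Z5: Z = R = 12.4 Ω
  Z6: Z = jωL = j·1.257e+04·0.05 = 0 + j628.3 Ω
Step 3 — Ladder network (open output): work backward from the far end, alternating series and parallel combinations. Z_in = 99.98 + j5.856 Ω = 100.2∠3.4° Ω.
Step 4 — Power factor: PF = cos(φ) = Re(Z)/|Z| = 99.9842/100.156 = 0.9983.
Step 5 — Type: Im(Z) = 5.856 ⇒ lagging (phase φ = 3.4°).

PF = 0.9983 (lagging, φ = 3.4°)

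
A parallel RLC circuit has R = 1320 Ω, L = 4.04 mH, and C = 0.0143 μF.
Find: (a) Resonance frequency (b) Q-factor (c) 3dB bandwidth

Step 1 — Resonance: ω₀ = 1/√(LC) = 1/√(0.00404·1.43e-08) = 1.316e+05 rad/s.
Step 2 — f₀ = ω₀/(2π) = 2.094e+04 Hz.
Step 3 — Parallel Q: Q = R/(ω₀L) = 1320/(1.316e+05·0.00404) = 2.483.
Step 4 — Bandwidth: Δω = ω₀/Q = 5.298e+04 rad/s; BW = Δω/(2π) = 8432 Hz.

(a) f₀ = 2.094e+04 Hz  (b) Q = 2.483  (c) BW = 8432 Hz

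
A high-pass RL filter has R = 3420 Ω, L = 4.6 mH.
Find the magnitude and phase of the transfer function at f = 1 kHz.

Step 1 — Angular frequency: ω = 2π·1000 = 6283 rad/s.
Step 2 — Transfer function: H(jω) = jωL/(R + jωL).
Step 3 — Numerator jωL = j·28.9; denominator R + jωL = 3420 + j28.9.
Step 4 — H = 7.142e-05 + j0.00845.
Step 5 — Magnitude: |H| = 0.008451 (-41.5 dB); phase: φ = 89.5°.

|H| = 0.008451 (-41.5 dB), φ = 89.5°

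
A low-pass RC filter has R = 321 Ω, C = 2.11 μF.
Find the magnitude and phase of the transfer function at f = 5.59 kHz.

Step 1 — Angular frequency: ω = 2π·5590 = 3.512e+04 rad/s.
Step 2 — Transfer function: H(jω) = 1/(1 + jωRC).
Step 3 — Denominator: 1 + jωRC = 1 + j·3.512e+04·321·2.11e-06 = 1 + j23.79.
Step 4 — H = 0.001764 - j0.04196.
Step 5 — Magnitude: |H| = 0.042 (-27.5 dB); phase: φ = -87.6°.

|H| = 0.042 (-27.5 dB), φ = -87.6°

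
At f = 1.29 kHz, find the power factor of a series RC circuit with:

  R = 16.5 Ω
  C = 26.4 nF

Step 1 — Angular frequency: ω = 2π·f = 2π·1290 = 8105 rad/s.
Step 2 — Component impedances:
  R: Z = R = 16.5 Ω
  C: Z = 1/(jωC) = -j/(ω·C) = 0 - j4673 Ω
Step 3 — Series combination: Z_total = R + C = 16.5 - j4673 Ω = 4673∠-89.8° Ω.
Step 4 — Power factor: PF = cos(φ) = Re(Z)/|Z| = 16.5/4673 = 0.003531.
Step 5 — Type: Im(Z) = -4673 ⇒ leading (phase φ = -89.8°).

PF = 0.003531 (leading, φ = -89.8°)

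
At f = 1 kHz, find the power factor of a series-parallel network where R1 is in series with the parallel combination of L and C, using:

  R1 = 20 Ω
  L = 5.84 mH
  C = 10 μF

Step 1 — Angular frequency: ω = 2π·f = 2π·1000 = 6283 rad/s.
Step 2 — Component impedances:
  R1: Z = R = 20 Ω
  L: Z = jωL = j·6283·0.00584 = 0 + j36.69 Ω
  C: Z = 1/(jωC) = -j/(ω·C) = 0 - j15.92 Ω
Step 3 — Parallel branch: L || C = 1/(1/L + 1/C) = 0 - j28.11 Ω.
Step 4 — Series with R1: Z_total = R1 + (L || C) = 20 - j28.11 Ω = 34.5∠-54.6° Ω.
Step 5 — Power factor: PF = cos(φ) = Re(Z)/|Z| = 20/34.496 = 0.5798.
Step 6 — Type: Im(Z) = -28.11 ⇒ leading (phase φ = -54.6°).

PF = 0.5798 (leading, φ = -54.6°)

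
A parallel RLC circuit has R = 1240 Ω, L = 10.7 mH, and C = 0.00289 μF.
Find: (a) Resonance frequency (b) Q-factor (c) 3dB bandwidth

Step 1 — Resonance: ω₀ = 1/√(LC) = 1/√(0.0107·2.89e-09) = 1.798e+05 rad/s.
Step 2 — f₀ = ω₀/(2π) = 2.862e+04 Hz.
Step 3 — Parallel Q: Q = R/(ω₀L) = 1240/(1.798e+05·0.0107) = 0.6444.
Step 4 — Bandwidth: Δω = ω₀/Q = 2.79e+05 rad/s; BW = Δω/(2π) = 4.441e+04 Hz.

(a) f₀ = 2.862e+04 Hz  (b) Q = 0.6444  (c) BW = 4.441e+04 Hz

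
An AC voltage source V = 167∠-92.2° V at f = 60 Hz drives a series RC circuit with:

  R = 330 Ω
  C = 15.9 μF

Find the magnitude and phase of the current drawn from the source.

Step 1 — Angular frequency: ω = 2π·f = 2π·60 = 377 rad/s.
Step 2 — Component impedances:
  R: Z = R = 330 Ω
  C: Z = 1/(jωC) = -j/(ω·C) = 0 - j166.8 Ω
Step 3 — Series combination: Z_total = R + C = 330 - j166.8 Ω = 369.8∠-26.8° Ω.
Step 4 — Source phasor: V = 167∠-92.2° V = -6.411 - j166.9 V.
Step 5 — Ohm's law: I = V / Z_total = (-6.411 - j166.9) / (330 - j166.8) = 0.1881 - j0.4106 A.
Step 6 — Convert to polar: |I| = 0.4516 A, ∠I = -65.4°.

I = 0.4516∠-65.4° A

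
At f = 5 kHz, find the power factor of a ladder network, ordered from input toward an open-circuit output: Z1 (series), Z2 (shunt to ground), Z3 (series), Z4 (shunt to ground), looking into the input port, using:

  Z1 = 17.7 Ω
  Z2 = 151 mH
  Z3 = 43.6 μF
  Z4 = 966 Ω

Step 1 — Angular frequency: ω = 2π·f = 2π·5000 = 3.142e+04 rad/s.
Step 2 — Component impedances:
  Z1: Z = R = 17.7 Ω
  Z2: Z = jωL = j·3.142e+04·0.151 = 0 + j4744 Ω
  Z3: Z = 1/(jωC) = -j/(ω·C) = 0 - j0.7301 Ω
  Z4: Z = R = 966 Ω
Step 3 — Ladder network (open output): work backward from the far end, alternating series and parallel combinations. Z_in = 945.5 + j188.2 Ω = 964.1∠11.3° Ω.
Step 4 — Power factor: PF = cos(φ) = Re(Z)/|Z| = 945.512/964.067 = 0.9808.
Step 5 — Type: Im(Z) = 188.2 ⇒ lagging (phase φ = 11.3°).

PF = 0.9808 (lagging, φ = 11.3°)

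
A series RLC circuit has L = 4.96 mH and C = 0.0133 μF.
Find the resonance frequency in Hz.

Step 1 — Resonance condition Im(Z)=0 gives ω₀ = 1/√(LC).
Step 2 — ω₀ = 1/√(0.00496·1.33e-08) = 1.231e+05 rad/s.
Step 3 — f₀ = ω₀/(2π) = 1.96e+04 Hz.

f₀ = 1.96e+04 Hz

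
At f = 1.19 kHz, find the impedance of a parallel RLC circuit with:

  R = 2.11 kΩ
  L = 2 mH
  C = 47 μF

Step 1 — Angular frequency: ω = 2π·f = 2π·1190 = 7477 rad/s.
Step 2 — Component impedances:
  R: Z = R = 2110 Ω
  L: Z = jωL = j·7477·0.002 = 0 + j14.95 Ω
  C: Z = 1/(jωC) = -j/(ω·C) = 0 - j2.846 Ω
Step 3 — Parallel combination: 1/Z_total = 1/R + 1/L + 1/C; Z_total = 0.005853 - j3.514 Ω = 3.514∠-89.9° Ω.

Z = 0.005853 - j3.514 Ω = 3.514∠-89.9° Ω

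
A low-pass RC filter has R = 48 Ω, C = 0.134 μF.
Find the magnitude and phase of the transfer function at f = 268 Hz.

Step 1 — Angular frequency: ω = 2π·268 = 1684 rad/s.
Step 2 — Transfer function: H(jω) = 1/(1 + jωRC).
Step 3 — Denominator: 1 + jωRC = 1 + j·1684·48·1.34e-07 = 1 + j0.01083.
Step 4 — H = 0.9999 - j0.01083.
Step 5 — Magnitude: |H| = 0.9999 (-0.0 dB); phase: φ = -0.6°.

|H| = 0.9999 (-0.0 dB), φ = -0.6°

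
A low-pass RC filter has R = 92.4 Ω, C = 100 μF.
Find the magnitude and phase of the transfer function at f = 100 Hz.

Step 1 — Angular frequency: ω = 2π·100 = 628.3 rad/s.
Step 2 — Transfer function: H(jω) = 1/(1 + jωRC).
Step 3 — Denominator: 1 + jωRC = 1 + j·628.3·92.4·0.0001 = 1 + j5.806.
Step 4 — H = 0.02881 - j0.1673.
Step 5 — Magnitude: |H| = 0.1697 (-15.4 dB); phase: φ = -80.2°.

|H| = 0.1697 (-15.4 dB), φ = -80.2°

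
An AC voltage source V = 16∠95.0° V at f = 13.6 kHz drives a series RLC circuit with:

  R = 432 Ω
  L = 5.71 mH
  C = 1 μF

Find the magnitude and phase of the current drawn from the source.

Step 1 — Angular frequency: ω = 2π·f = 2π·1.36e+04 = 8.545e+04 rad/s.
Step 2 — Component impedances:
  R: Z = R = 432 Ω
  L: Z = jωL = j·8.545e+04·0.00571 = 0 + j487.9 Ω
  C: Z = 1/(jωC) = -j/(ω·C) = 0 - j11.7 Ω
Step 3 — Series combination: Z_total = R + L + C = 432 + j476.2 Ω = 643∠47.8° Ω.
Step 4 — Source phasor: V = 16∠95.0° V = -1.394 + j15.94 V.
Step 5 — Ohm's law: I = V / Z_total = (-1.394 + j15.94) / (432 + j476.2) = 0.0169 + j0.01826 A.
Step 6 — Convert to polar: |I| = 0.02488 A, ∠I = 47.2°.

I = 0.02488∠47.2° A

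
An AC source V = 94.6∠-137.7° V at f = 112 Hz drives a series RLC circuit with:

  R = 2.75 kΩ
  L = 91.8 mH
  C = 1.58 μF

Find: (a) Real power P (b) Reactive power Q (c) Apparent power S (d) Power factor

Step 1 — Angular frequency: ω = 2π·f = 2π·112 = 703.7 rad/s.
Step 2 — Component impedances:
  R: Z = R = 2750 Ω
  L: Z = jωL = j·703.7·0.0918 = 0 + j64.6 Ω
  C: Z = 1/(jωC) = -j/(ω·C) = 0 - j899.4 Ω
Step 3 — Series combination: Z_total = R + L + C = 2750 - j834.8 Ω = 2874∠-16.9° Ω.
Step 4 — Source phasor: V = 94.6∠-137.7° V = -69.97 - j63.67 V.
Step 5 — Current: I = V / Z = -0.01686 - j0.02827 A = 0.03292∠-120.8° A.
Step 6 — Complex power: S = V·I* = 2.98 - j0.9045 VA.
Step 7 — Real power: P = Re(S) = 2.98 W.
Step 8 — Reactive power: Q = Im(S) = -0.9045 VAR.
Step 9 — Apparent power: |S| = 3.114 VA.
Step 10 — Power factor: PF = P/|S| = 0.9569 (leading).

(a) P = 2.98 W  (b) Q = -0.9045 VAR  (c) S = 3.114 VA  (d) PF = 0.9569 (leading)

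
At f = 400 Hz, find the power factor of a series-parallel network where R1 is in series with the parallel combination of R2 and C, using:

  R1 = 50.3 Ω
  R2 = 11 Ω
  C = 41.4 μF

Step 1 — Angular frequency: ω = 2π·f = 2π·400 = 2513 rad/s.
Step 2 — Component impedances:
  R1: Z = R = 50.3 Ω
  R2: Z = R = 11 Ω
  C: Z = 1/(jωC) = -j/(ω·C) = 0 - j9.611 Ω
Step 3 — Parallel branch: R2 || C = 1/(1/R2 + 1/C) = 4.762 - j5.45 Ω.
Step 4 — Series with R1: Z_total = R1 + (R2 || C) = 55.06 - j5.45 Ω = 55.33∠-5.7° Ω.
Step 5 — Power factor: PF = cos(φ) = Re(Z)/|Z| = 55.06/55.33 = 0.9951.
Step 6 — Type: Im(Z) = -5.45 ⇒ leading (phase φ = -5.7°).

PF = 0.9951 (leading, φ = -5.7°)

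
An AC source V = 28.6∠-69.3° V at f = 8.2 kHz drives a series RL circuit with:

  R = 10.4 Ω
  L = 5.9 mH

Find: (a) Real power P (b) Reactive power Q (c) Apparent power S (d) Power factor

Step 1 — Angular frequency: ω = 2π·f = 2π·8200 = 5.152e+04 rad/s.
Step 2 — Component impedances:
  R: Z = R = 10.4 Ω
  L: Z = jωL = j·5.152e+04·0.0059 = 0 + j304 Ω
Step 3 — Series combination: Z_total = R + L = 10.4 + j304 Ω = 304.2∠88.0° Ω.
Step 4 — Source phasor: V = 28.6∠-69.3° V = 10.11 - j26.75 V.
Step 5 — Current: I = V / Z = -0.08677 - j0.03623 A = 0.09403∠-157.3° A.
Step 6 — Complex power: S = V·I* = 0.09195 + j2.688 VA.
Step 7 — Real power: P = Re(S) = 0.09195 W.
Step 8 — Reactive power: Q = Im(S) = 2.688 VAR.
Step 9 — Apparent power: |S| = 2.689 VA.
Step 10 — Power factor: PF = P/|S| = 0.03419 (lagging).

(a) P = 0.09195 W  (b) Q = 2.688 VAR  (c) S = 2.689 VA  (d) PF = 0.03419 (lagging)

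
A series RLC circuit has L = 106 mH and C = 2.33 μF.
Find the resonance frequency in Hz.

Step 1 — Resonance condition Im(Z)=0 gives ω₀ = 1/√(LC).
Step 2 — ω₀ = 1/√(0.106·2.33e-06) = 2012 rad/s.
Step 3 — f₀ = ω₀/(2π) = 320.3 Hz.

f₀ = 320.3 Hz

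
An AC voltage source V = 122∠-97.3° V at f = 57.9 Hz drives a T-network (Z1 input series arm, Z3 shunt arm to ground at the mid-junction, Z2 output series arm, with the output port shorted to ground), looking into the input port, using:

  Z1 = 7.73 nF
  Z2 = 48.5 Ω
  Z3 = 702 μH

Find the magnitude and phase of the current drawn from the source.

Step 1 — Angular frequency: ω = 2π·f = 2π·57.9 = 363.8 rad/s.
Step 2 — Component impedances:
  Z1: Z = 1/(jωC) = -j/(ω·C) = 0 - j3.556e+05 Ω
  Z2: Z = R = 48.5 Ω
  Z3: Z = jωL = j·363.8·0.000702 = 0 + j0.2554 Ω
Step 3 — With the output port shorted to ground, the output series arm Z2 runs from the junction to ground; the shunt arm Z3 also runs from the junction to ground. They appear in parallel: Z3 || Z2 = 0.001345 + j0.2554 Ω.
Step 4 — Series with input arm Z1: Z_in = Z1 + (Z3 || Z2) = 0.001345 - j3.556e+05 Ω = 3.556e+05∠-90.0° Ω.
Step 5 — Source phasor: V = 122∠-97.3° V = -15.5 - j121 V.
Step 6 — Ohm's law: I = V / Z_total = (-15.5 - j121) / (0.001345 - j3.556e+05) = 0.0003403 - j4.359e-05 A.
Step 7 — Convert to polar: |I| = 0.0003431 A, ∠I = -7.3°.

I = 0.0003431∠-7.3° A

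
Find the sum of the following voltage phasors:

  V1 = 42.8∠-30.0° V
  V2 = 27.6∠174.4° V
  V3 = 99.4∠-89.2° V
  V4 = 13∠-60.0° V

Step 1 — Convert each phasor to rectangular form:
  V1 = 42.8·(cos(-30.0°) + j·sin(-30.0°)) = 37.07 - j21.4 V
  V2 = 27.6·(cos(174.4°) + j·sin(174.4°)) = -27.47 + j2.693 V
  V3 = 99.4·(cos(-89.2°) + j·sin(-89.2°)) = 1.388 - j99.39 V
  V4 = 13·(cos(-60.0°) + j·sin(-60.0°)) = 6.5 - j11.26 V
Step 2 — Sum components: V_total = 17.49 - j129.4 V.
Step 3 — Convert to polar: |V_total| = 130.5 V, ∠V_total = -82.3°.

V_total = 130.5∠-82.3° V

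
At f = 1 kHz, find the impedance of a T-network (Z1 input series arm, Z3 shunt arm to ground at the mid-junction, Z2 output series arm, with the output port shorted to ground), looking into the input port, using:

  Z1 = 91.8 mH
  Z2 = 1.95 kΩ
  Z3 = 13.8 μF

Step 1 — Angular frequency: ω = 2π·f = 2π·1000 = 6283 rad/s.
Step 2 — Component impedances:
  Z1: Z = jωL = j·6283·0.0918 = 0 + j576.8 Ω
  Z2: Z = R = 1950 Ω
  Z3: Z = 1/(jωC) = -j/(ω·C) = 0 - j11.53 Ω
Step 3 — With the output port shorted to ground, the output series arm Z2 runs from the junction to ground; the shunt arm Z3 also runs from the junction to ground. They appear in parallel: Z3 || Z2 = 0.06821 - j11.53 Ω.
Step 4 — Series with input arm Z1: Z_in = Z1 + (Z3 || Z2) = 0.06821 + j565.3 Ω = 565.3∠90.0° Ω.

Z = 0.06821 + j565.3 Ω = 565.3∠90.0° Ω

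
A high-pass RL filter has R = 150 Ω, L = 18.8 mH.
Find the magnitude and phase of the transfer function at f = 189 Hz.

Step 1 — Angular frequency: ω = 2π·189 = 1188 rad/s.
Step 2 — Transfer function: H(jω) = jωL/(R + jωL).
Step 3 — Numerator jωL = j·22.33; denominator R + jωL = 150 + j22.33.
Step 4 — H = 0.02167 + j0.1456.
Step 5 — Magnitude: |H| = 0.1472 (-16.6 dB); phase: φ = 81.5°.

|H| = 0.1472 (-16.6 dB), φ = 81.5°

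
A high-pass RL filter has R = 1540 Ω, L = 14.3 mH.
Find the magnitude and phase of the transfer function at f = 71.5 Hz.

Step 1 — Angular frequency: ω = 2π·71.5 = 449.2 rad/s.
Step 2 — Transfer function: H(jω) = jωL/(R + jωL).
Step 3 — Numerator jωL = j·6.424; denominator R + jωL = 1540 + j6.424.
Step 4 — H = 1.74e-05 + j0.004172.
Step 5 — Magnitude: |H| = 0.004172 (-47.6 dB); phase: φ = 89.8°.

|H| = 0.004172 (-47.6 dB), φ = 89.8°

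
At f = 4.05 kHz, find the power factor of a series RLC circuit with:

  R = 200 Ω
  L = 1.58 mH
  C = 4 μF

Step 1 — Angular frequency: ω = 2π·f = 2π·4050 = 2.545e+04 rad/s.
Step 2 — Component impedances:
  R: Z = R = 200 Ω
  L: Z = jωL = j·2.545e+04·0.00158 = 0 + j40.21 Ω
  C: Z = 1/(jωC) = -j/(ω·C) = 0 - j9.824 Ω
Step 3 — Series combination: Z_total = R + L + C = 200 + j30.38 Ω = 202.3∠8.6° Ω.
Step 4 — Power factor: PF = cos(φ) = Re(Z)/|Z| = 200/202.29 = 0.9887.
Step 5 — Type: Im(Z) = 30.38 ⇒ lagging (phase φ = 8.6°).

PF = 0.9887 (lagging, φ = 8.6°)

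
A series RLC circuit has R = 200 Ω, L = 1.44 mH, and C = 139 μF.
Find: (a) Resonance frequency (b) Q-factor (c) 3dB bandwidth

Step 1 — Resonance: ω₀ = 1/√(LC) = 1/√(0.00144·0.000139) = 2235 rad/s.
Step 2 — f₀ = ω₀/(2π) = 355.7 Hz.
Step 3 — Series Q: Q = ω₀L/R = 2235·0.00144/200 = 0.01609.
Step 4 — Bandwidth: Δω = ω₀/Q = 1.389e+05 rad/s; BW = Δω/(2π) = 2.21e+04 Hz.

(a) f₀ = 355.7 Hz  (b) Q = 0.01609  (c) BW = 2.21e+04 Hz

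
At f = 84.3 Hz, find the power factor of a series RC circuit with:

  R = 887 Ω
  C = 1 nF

Step 1 — Angular frequency: ω = 2π·f = 2π·84.3 = 529.7 rad/s.
Step 2 — Component impedances:
  R: Z = R = 887 Ω
  C: Z = 1/(jωC) = -j/(ω·C) = 0 - j1.888e+06 Ω
Step 3 — Series combination: Z_total = R + C = 887 - j1.888e+06 Ω = 1.888e+06∠-90.0° Ω.
Step 4 — Power factor: PF = cos(φ) = Re(Z)/|Z| = 887/1.888e+06 = 0.0004698.
Step 5 — Type: Im(Z) = -1.888e+06 ⇒ leading (phase φ = -90.0°).

PF = 0.0004698 (leading, φ = -90.0°)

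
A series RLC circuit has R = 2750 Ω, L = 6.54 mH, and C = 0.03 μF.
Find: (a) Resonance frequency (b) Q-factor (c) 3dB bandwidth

Step 1 — Resonance condition Im(Z)=0 gives ω₀ = 1/√(LC).
Step 2 — ω₀ = 1/√(0.00654·3e-08) = 7.139e+04 rad/s.
Step 3 — f₀ = ω₀/(2π) = 1.136e+04 Hz.
Step 4 — Series Q: Q = ω₀L/R = 7.139e+04·0.00654/2750 = 0.1698.
Step 5 — 3dB bandwidth: Δω = ω₀/Q = 4.205e+05 rad/s; BW = Δω/(2π) = 6.692e+04 Hz.

(a) f₀ = 1.136e+04 Hz  (b) Q = 0.1698  (c) BW = 6.692e+04 Hz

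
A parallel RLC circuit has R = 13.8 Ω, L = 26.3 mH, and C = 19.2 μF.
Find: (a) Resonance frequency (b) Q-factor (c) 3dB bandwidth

Step 1 — Resonance: ω₀ = 1/√(LC) = 1/√(0.0263·1.92e-05) = 1407 rad/s.
Step 2 — f₀ = ω₀/(2π) = 224 Hz.
Step 3 — Parallel Q: Q = R/(ω₀L) = 13.8/(1407·0.0263) = 0.3729.
Step 4 — Bandwidth: Δω = ω₀/Q = 3774 rad/s; BW = Δω/(2π) = 600.7 Hz.

(a) f₀ = 224 Hz  (b) Q = 0.3729  (c) BW = 600.7 Hz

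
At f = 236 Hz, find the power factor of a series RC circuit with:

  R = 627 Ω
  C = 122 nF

Step 1 — Angular frequency: ω = 2π·f = 2π·236 = 1483 rad/s.
Step 2 — Component impedances:
  R: Z = R = 627 Ω
  C: Z = 1/(jωC) = -j/(ω·C) = 0 - j5528 Ω
Step 3 — Series combination: Z_total = R + C = 627 - j5528 Ω = 5563∠-83.5° Ω.
Step 4 — Power factor: PF = cos(φ) = Re(Z)/|Z| = 627/5563 = 0.1127.
Step 5 — Type: Im(Z) = -5528 ⇒ leading (phase φ = -83.5°).

PF = 0.1127 (leading, φ = -83.5°)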